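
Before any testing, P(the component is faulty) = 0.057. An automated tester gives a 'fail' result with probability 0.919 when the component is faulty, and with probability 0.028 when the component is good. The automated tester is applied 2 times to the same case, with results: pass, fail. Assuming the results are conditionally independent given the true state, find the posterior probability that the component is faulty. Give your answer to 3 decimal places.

With H the event that the component is faulty, the joint likelihood of the observed sequence is P(data|H) = 0.081·0.919 = 0.074439 and P(data|¬H) = 0.972·0.028 = 0.027216.
Bayes: P(H|data) = 0.057·0.074439 / (0.057·0.074439 + 0.943·0.027216) = 0.0042430/0.029908 = 0.1419.

Posterior P(H) ≈ 0.142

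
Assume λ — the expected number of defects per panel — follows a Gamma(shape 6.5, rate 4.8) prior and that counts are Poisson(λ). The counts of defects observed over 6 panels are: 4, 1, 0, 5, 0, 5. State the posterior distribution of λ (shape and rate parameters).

Total count ∑xᵢ = 15 over n = 6 panels.
Gamma is conjugate to the Poisson likelihood: posterior is Gamma(shape = 6.5+15 = 21.5, rate = 4.8+6 = 10.8).

Posterior: Gamma(shape=21.5, rate=10.8)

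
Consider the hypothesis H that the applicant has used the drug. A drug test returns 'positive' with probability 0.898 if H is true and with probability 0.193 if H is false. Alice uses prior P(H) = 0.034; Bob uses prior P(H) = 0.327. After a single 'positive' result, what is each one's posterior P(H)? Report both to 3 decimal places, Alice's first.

The likelihood ratio for a 'positive' result is 0.898/0.193 = 4.6528.
Alice: prior odds 0.034/0.966 = 0.035197; posterior odds 0.16376; posterior probability 0.141.
Bob: prior odds 0.327/0.673 = 0.48588; posterior odds 2.2607; posterior probability 0.693.

Alice: 0.141; Bob: 0.693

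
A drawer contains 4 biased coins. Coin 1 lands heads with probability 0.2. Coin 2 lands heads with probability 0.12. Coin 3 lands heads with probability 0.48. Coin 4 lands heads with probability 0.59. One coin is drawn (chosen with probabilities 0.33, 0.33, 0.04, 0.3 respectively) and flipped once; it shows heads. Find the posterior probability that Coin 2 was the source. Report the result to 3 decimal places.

Tabulate prior·likelihood by source: [1] prior 0.33, lik 0.2, product 0.06600; [2] prior 0.33, lik 0.12, product 0.03960; [3] prior 0.04, lik 0.48, product 0.01920; [4] prior 0.3, lik 0.59, product 0.1770.
Normalizing constant = 0.30180; the posterior for Coin 2 is its product over the sum, 0.03960/0.30180 = 0.131.

Posterior probability ≈ 0.131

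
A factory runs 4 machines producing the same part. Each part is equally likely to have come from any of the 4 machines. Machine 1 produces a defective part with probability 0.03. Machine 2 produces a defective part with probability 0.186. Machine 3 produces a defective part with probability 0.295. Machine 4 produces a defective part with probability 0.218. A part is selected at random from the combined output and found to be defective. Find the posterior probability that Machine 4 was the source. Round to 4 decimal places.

Tabulate prior·likelihood by source: [1] prior 0.25, lik 0.03, product 0.007500; [2] prior 0.25, lik 0.186, product 0.04650; [3] prior 0.25, lik 0.295, product 0.07375; [4] prior 0.25, lik 0.218, product 0.05450.
Normalizing constant = 0.18225; the posterior for Machine 4 is its product over the sum, 0.05450/0.18225 = 0.2990.

Posterior probability ≈ 0.2990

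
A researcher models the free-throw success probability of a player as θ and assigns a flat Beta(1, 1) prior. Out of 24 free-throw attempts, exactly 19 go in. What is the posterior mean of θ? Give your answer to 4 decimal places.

Posterior mean ≈ 0.7692

Observing 19 successes and 5 failures updates Beta(1, 1) by adding the success and failure counts to the two shape parameters: α = 1+19 = 20, β = 1+5 = 6.
Posterior mean = α/(α+β) = 20/26 = 0.7692.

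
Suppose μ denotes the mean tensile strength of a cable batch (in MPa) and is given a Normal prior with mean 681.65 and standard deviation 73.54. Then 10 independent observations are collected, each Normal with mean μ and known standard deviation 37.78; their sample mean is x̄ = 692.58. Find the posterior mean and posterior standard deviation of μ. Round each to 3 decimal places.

Posterior mean ≈ 692.299; posterior SD ≈ 11.792

Prior precision 1/τ₀² = 1/73.54² = 0.00018491; data precision n/σ² = 10/37.78² = 0.00700610.
Posterior precision = 0.00018491 + 0.00700610 = 0.00719100, giving posterior SD = 1/√0.00719100 = 11.792.
Posterior mean = (0.00018491·681.65 + 0.00700610·692.58) / 0.00719100 = 692.299.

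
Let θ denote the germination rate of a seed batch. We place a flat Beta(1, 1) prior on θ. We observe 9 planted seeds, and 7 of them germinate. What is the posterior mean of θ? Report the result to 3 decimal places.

Observing 7 successes and 2 failures updates Beta(1, 1) by adding the success and failure counts to the two shape parameters: α = 1+7 = 8, β = 1+2 = 3.
Posterior mean = α/(α+β) = 8/11 = 0.727.

Posterior mean ≈ 0.727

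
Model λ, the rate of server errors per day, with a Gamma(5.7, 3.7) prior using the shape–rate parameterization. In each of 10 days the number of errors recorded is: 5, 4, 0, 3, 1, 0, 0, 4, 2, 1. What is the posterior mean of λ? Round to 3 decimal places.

The Poisson likelihood adds the total count to the shape and the number of exposure periods to the rate. Here ∑xᵢ = 20 and n = 10, so shape 5.7→25.7 and rate 3.7→13.7.
Posterior mean = shape/rate = 25.7/13.7 = 1.876.

Posterior mean ≈ 1.876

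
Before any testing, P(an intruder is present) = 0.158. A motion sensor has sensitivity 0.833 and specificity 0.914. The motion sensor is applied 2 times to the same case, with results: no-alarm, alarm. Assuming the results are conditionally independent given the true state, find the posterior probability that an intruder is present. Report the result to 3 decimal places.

Posterior P(H) ≈ 0.249

With H the event that an intruder is present, the joint likelihood of the observed sequence is P(data|H) = 0.167·0.833 = 0.13911 and P(data|¬H) = 0.914·0.086 = 0.078604.
Bayes: P(H|data) = 0.158·0.13911 / (0.158·0.13911 + 0.842·0.078604) = 0.021980/0.088164 = 0.2493.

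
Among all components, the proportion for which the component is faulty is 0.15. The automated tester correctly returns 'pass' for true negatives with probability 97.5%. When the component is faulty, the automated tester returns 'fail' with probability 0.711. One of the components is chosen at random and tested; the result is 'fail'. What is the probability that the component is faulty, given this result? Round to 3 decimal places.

Write H for 'the component is faulty'. Prior odds H:¬H = 0.15/0.85 = 0.17647. For the 'fail' outcome, the likelihood ratio is 0.711/0.025 = 28.440.
Posterior odds = 0.17647 × 28.440 = 5.0188, so P(H|E) = 5.0188/(1+5.0188) = 0.834.

P(H | E) ≈ 0.834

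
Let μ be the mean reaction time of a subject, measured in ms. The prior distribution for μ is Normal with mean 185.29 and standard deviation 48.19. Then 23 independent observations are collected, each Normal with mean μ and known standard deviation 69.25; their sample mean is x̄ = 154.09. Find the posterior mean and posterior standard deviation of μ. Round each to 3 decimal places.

Posterior mean ≈ 156.660; posterior SD ≈ 13.832

With known σ, the Normal prior is conjugate. Weight on the data is w = (n/σ²)/(n/σ² + 1/τ₀²) = 0.00479610/(0.00479610+0.00043061) = 0.91761.
Posterior mean = w·x̄ + (1−w)·μ₀ = 0.91761·154.09 + 0.082387·185.29 = 156.660. Posterior variance = 1/(0.00479610+0.00043061) = 191.325, so SD = 13.832.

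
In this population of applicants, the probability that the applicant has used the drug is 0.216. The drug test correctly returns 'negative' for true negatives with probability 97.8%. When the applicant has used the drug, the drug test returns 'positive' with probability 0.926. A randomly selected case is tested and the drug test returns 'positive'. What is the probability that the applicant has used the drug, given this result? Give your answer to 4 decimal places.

Let H be the event that the applicant has used the drug. P(H) = 0.216, so P(¬H) = 0.784. With E the 'positive' result, P(E|H) = 0.926 and P(E|¬H) = 0.022.
P(E) = 0.926·0.216 + 0.022·0.784 = 0.20002 + 0.017248 = 0.21726.
By Bayes' theorem, P(H|E) = 0.20002 / 0.21726 = 0.9206.

P(H | E) ≈ 0.9206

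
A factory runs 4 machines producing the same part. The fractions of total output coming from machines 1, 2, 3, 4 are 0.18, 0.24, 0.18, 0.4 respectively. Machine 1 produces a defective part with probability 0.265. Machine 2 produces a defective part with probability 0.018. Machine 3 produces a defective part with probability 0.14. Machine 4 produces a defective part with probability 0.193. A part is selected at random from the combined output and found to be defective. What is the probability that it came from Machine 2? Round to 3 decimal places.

P(defective|M1) = 0.265; P(defective|M2) = 0.018; P(defective|M3) = 0.14; P(defective|M4) = 0.193.
Prior × likelihood for each source: 0.18·0.265=0.04770, 0.24·0.018=0.004320, 0.18·0.14=0.02520, 0.4·0.193=0.07720. Summing gives P(defective) = 0.15442.
P(Machine 2 | defective) = 0.004320 / 0.15442 = 0.028.

Posterior probability ≈ 0.028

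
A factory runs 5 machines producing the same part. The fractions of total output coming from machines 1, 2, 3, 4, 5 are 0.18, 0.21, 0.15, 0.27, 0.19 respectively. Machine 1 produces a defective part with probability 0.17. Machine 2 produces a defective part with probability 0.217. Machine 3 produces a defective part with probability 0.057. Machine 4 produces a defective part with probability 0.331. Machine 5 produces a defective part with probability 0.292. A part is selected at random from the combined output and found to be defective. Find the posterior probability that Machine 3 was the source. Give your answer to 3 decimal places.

P(defective|M1) = 0.17; P(defective|M2) = 0.217; P(defective|M3) = 0.057; P(defective|M4) = 0.331; P(defective|M5) = 0.292.
Prior × likelihood for each source: 0.18·0.17=0.03060, 0.21·0.217=0.04557, 0.15·0.057=0.008550, 0.27·0.331=0.08937, 0.19·0.292=0.05548. Summing gives P(defective) = 0.22957.
P(Machine 3 | defective) = 0.008550 / 0.22957 = 0.037.

Posterior probability ≈ 0.037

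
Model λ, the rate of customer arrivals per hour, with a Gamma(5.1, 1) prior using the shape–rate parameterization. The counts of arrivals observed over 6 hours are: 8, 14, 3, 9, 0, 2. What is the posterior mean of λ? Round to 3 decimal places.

Posterior mean ≈ 5.871

The Poisson likelihood adds the total count to the shape and the number of exposure periods to the rate. Here ∑xᵢ = 36 and n = 6, so shape 5.1→41.1 and rate 1→7.
E[λ | data] = 41.1/7 = 5.871.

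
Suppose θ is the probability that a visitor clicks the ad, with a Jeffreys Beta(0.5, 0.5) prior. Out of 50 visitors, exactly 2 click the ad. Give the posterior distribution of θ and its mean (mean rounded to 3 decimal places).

Posterior: Beta(2.5, 48.5); mean ≈ 0.049

The binomial likelihood is conjugate to the Beta prior: with 2 successes and 48 failures, the posterior is Beta(0.5+2, 0.5+48) = Beta(2.5, 48.5).
E[θ | data] = 2.5/(2.5+48.5) = 0.049.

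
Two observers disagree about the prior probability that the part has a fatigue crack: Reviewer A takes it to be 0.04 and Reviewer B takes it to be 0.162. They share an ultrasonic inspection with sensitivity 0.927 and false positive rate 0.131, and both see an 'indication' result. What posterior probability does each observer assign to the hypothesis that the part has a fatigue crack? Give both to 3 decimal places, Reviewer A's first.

Reviewer A: 0.228; Reviewer B: 0.578

The likelihood ratio for an 'indication' result is 0.927/0.131 = 7.0763.
Reviewer A: prior odds 0.04/0.96 = 0.041667; posterior odds 0.29485; posterior probability 0.228.
Reviewer B: prior odds 0.162/0.838 = 0.19332; posterior odds 1.3680; posterior probability 0.578.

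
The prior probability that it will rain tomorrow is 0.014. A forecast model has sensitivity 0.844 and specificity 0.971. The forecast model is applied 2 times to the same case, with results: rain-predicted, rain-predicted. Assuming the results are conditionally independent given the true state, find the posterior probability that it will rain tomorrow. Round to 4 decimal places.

Posterior P(H) ≈ 0.9232

Let H be the event that it will rain tomorrow; start with P(H) = 0.014. P('rain-predicted'|H) = 0.844, P('rain-predicted'|¬H) = 0.029.
Update on result 1 ('rain-predicted'): P(H) ← 0.844·0.0140 / (0.844·0.0140 + 0.029·0.9860) = 0.011816/0.040410 = 0.2924.
Update on result 2 ('rain-predicted'): P(H) ← 0.844·0.2924 / (0.844·0.2924 + 0.029·0.7076) = 0.24679/0.26731 = 0.9232.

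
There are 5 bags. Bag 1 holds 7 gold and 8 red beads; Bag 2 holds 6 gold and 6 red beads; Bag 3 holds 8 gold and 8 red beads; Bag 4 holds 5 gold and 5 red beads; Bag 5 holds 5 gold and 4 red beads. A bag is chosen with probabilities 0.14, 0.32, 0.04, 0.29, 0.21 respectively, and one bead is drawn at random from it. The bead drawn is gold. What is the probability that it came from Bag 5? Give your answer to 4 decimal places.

Posterior probability ≈ 0.2301

Tabulate prior·likelihood by source: [1] prior 0.14, lik 0.4667, product 0.06533; [2] prior 0.32, lik 0.5, product 0.1600; [3] prior 0.04, lik 0.5, product 0.02000; [4] prior 0.29, lik 0.5, product 0.1450; [5] prior 0.21, lik 0.5556, product 0.1167.
Normalizing constant = 0.50700; the posterior for Bag 5 is its product over the sum, 0.1167/0.50700 = 0.2301.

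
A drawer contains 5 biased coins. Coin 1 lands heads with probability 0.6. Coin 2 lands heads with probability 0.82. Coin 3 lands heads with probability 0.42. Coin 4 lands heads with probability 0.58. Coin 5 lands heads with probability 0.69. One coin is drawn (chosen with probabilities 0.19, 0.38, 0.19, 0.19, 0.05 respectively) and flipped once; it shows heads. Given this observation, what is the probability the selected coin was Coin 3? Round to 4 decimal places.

P(heads|C1) = 0.6; P(heads|C2) = 0.82; P(heads|C3) = 0.42; P(heads|C4) = 0.58; P(heads|C5) = 0.69.
Prior × likelihood for each source: 0.19·0.6=0.1140, 0.38·0.82=0.3116, 0.19·0.42=0.07980, 0.19·0.58=0.1102, 0.05·0.69=0.03450. Summing gives P(heads) = 0.65010.
P(Coin 3 | heads) = 0.07980 / 0.65010 = 0.1228.

Posterior probability ≈ 0.1228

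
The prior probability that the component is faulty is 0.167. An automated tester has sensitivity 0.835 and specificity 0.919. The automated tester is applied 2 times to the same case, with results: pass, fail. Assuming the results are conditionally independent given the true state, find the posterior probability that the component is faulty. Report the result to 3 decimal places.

Posterior P(H) ≈ 0.271

With H the event that the component is faulty, the joint likelihood of the observed sequence is P(data|H) = 0.165·0.835 = 0.13778 and P(data|¬H) = 0.919·0.081 = 0.074439.
Bayes: P(H|data) = 0.167·0.13778 / (0.167·0.13778 + 0.833·0.074439) = 0.023008/0.085016 = 0.2706.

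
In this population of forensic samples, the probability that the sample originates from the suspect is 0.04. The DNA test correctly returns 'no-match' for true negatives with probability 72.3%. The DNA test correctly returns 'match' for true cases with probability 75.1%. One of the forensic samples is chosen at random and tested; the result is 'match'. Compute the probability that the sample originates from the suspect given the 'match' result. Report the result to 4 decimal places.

Write H for 'the sample originates from the suspect'. Prior odds H:¬H = 0.04/0.96 = 0.041667. For the 'match' outcome, the likelihood ratio is 0.751/0.277 = 2.7112.
Posterior odds = 0.041667 × 2.7112 = 0.11297, so P(H|E) = 0.11297/(1+0.11297) = 0.1015.

P(H | E) ≈ 0.1015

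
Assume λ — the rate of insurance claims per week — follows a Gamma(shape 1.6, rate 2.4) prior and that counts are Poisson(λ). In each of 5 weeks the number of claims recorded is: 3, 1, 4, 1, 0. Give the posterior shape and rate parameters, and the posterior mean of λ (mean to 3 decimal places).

The Poisson likelihood adds the total count to the shape and the number of exposure periods to the rate. Here ∑xᵢ = 9 and n = 5, so shape 1.6→10.6 and rate 2.4→7.4.
E[λ | data] = 10.6/7.4 = 1.432.

Posterior: Gamma(shape=10.6, rate=7.4); mean ≈ 1.432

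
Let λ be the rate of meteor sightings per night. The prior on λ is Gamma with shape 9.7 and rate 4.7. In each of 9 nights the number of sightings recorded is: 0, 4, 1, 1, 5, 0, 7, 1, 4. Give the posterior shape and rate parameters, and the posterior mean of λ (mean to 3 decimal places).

Total count ∑xᵢ = 23 over n = 9 nights.
Gamma is conjugate to the Poisson likelihood: posterior is Gamma(shape = 9.7+23 = 32.7, rate = 4.7+9 = 13.7).
Posterior mean = shape/rate = 32.7/13.7 = 2.387.

Posterior: Gamma(shape=32.7, rate=13.7); mean ≈ 2.387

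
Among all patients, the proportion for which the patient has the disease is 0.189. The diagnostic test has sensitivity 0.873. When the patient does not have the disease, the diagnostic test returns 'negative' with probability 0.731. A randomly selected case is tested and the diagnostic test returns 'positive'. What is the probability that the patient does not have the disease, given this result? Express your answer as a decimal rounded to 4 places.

P(¬H | E) ≈ 0.5694

Write H for 'the patient has the disease'. Prior odds H:¬H = 0.189/0.811 = 0.23305. For the 'positive' outcome, the likelihood ratio is 0.873/0.269 = 3.2454.
Posterior odds = 0.23305 × 3.2454 = 0.75632, so P(H|E) = 0.75632/(1+0.75632) = 0.4306. Then P(¬H|E) = 1 − 0.4306 = 0.5694.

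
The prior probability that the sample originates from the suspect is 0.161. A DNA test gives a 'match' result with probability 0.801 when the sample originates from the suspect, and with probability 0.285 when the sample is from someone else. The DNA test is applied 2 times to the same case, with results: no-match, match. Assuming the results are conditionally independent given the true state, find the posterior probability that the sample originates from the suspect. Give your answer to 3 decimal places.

Let H be the event that the sample originates from the suspect; start with P(H) = 0.161. P('match'|H) = 0.801, P('match'|¬H) = 0.285.
Update on result 1 ('no-match'): P(H) ← 0.199·0.1610 / (0.199·0.1610 + 0.715·0.8390) = 0.032039/0.63192 = 0.0507.
Update on result 2 ('match'): P(H) ← 0.801·0.0507 / (0.801·0.0507 + 0.285·0.9493) = 0.040611/0.31116 = 0.1305.

Posterior P(H) ≈ 0.131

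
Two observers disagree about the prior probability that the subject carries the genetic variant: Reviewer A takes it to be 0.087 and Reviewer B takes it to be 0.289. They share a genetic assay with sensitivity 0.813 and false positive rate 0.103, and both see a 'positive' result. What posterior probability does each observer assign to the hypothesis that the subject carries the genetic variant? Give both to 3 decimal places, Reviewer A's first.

P('+'|H) = 0.813, P('+'|¬H) = 0.103.
Reviewer A: numerator 0.813·0.087 = 0.070731; evidence = 0.070731+0.103·0.913 = 0.16477; posterior = 0.429.
Reviewer B: numerator 0.813·0.289 = 0.23496; evidence = 0.23496+0.103·0.711 = 0.30819; posterior = 0.762.

Reviewer A: 0.429; Reviewer B: 0.762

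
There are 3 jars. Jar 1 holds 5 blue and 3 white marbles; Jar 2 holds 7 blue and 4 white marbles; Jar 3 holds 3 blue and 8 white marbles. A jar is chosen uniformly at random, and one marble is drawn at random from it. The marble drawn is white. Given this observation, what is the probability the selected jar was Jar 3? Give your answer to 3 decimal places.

Posterior probability ≈ 0.496

P(white|Jar 1) = 0.375; P(white|Jar 2) = 0.3636; P(white|Jar 3) = 0.7273.
Prior × likelihood for each source: 0.333333·0.375=0.1250, 0.333333·0.3636=0.1212, 0.333333·0.7273=0.2424. Summing gives P(white) = 0.48864.
P(Jar 3 | white) = 0.2424 / 0.48864 = 0.496.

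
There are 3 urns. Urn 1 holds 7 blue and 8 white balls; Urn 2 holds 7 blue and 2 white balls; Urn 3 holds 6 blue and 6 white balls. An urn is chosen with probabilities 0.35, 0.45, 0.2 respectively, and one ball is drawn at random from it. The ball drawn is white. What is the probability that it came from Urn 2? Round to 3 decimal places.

P(white|Urn 1) = 0.5333; P(white|Urn 2) = 0.2222; P(white|Urn 3) = 0.5.
Prior × likelihood for each source: 0.35·0.5333=0.1867, 0.45·0.2222=0.1000, 0.2·0.5=0.1000. Summing gives P(white) = 0.38667.
P(Urn 2 | white) = 0.1000 / 0.38667 = 0.259.

Posterior probability ≈ 0.259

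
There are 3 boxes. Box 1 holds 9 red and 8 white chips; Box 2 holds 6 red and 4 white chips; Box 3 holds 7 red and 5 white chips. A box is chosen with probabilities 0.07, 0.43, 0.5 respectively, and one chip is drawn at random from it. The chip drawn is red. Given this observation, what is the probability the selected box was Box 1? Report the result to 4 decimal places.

Posterior probability ≈ 0.0632

Tabulate prior·likelihood by source: [1] prior 0.07, lik 0.5294, product 0.03706; [2] prior 0.43, lik 0.6, product 0.2580; [3] prior 0.5, lik 0.5833, product 0.2917.
Normalizing constant = 0.58673; the posterior for Box 1 is its product over the sum, 0.03706/0.58673 = 0.0632.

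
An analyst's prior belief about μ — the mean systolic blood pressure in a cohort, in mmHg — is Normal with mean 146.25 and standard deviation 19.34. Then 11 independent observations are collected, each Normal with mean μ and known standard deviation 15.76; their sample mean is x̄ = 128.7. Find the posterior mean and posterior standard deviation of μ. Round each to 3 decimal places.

With known σ, the Normal prior is conjugate. Weight on the data is w = (n/σ²)/(n/σ² + 1/τ₀²) = 0.0442874/(0.0442874+0.00267354) = 0.94307.
Posterior mean = w·x̄ + (1−w)·μ₀ = 0.94307·128.7 + 0.056931·146.25 = 129.699. Posterior variance = 1/(0.0442874+0.00267354) = 21.2943, so SD = 4.615.

Posterior mean ≈ 129.699; posterior SD ≈ 4.615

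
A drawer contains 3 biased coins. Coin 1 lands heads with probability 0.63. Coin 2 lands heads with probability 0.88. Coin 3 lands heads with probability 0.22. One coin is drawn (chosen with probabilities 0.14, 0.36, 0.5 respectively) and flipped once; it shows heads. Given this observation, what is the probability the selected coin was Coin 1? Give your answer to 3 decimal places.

Posterior probability ≈ 0.171

Tabulate prior·likelihood by source: [1] prior 0.14, lik 0.63, product 0.08820; [2] prior 0.36, lik 0.88, product 0.3168; [3] prior 0.5, lik 0.22, product 0.1100.
Normalizing constant = 0.51500; the posterior for Coin 1 is its product over the sum, 0.08820/0.51500 = 0.171.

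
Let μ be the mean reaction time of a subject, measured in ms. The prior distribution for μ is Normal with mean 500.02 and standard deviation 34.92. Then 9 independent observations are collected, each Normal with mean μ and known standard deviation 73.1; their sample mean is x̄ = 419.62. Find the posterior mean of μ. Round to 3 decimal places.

Posterior mean ≈ 445.948

With known σ, the Normal prior is conjugate. Weight on the data is w = (n/σ²)/(n/σ² + 1/τ₀²) = 0.00168425/(0.00168425+0.00082007) = 0.67254.
Posterior mean = w·x̄ + (1−w)·μ₀ = 0.67254·419.62 + 0.32746·500.02 = 445.948.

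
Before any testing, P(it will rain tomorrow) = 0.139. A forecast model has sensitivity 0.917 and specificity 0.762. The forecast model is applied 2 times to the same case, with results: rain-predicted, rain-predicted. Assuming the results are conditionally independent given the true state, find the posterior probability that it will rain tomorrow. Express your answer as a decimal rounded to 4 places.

Posterior P(H) ≈ 0.7056

With H the event that it will rain tomorrow, the joint likelihood of the observed sequence is P(data|H) = 0.917·0.917 = 0.84089 and P(data|¬H) = 0.238·0.238 = 0.056644.
Bayes: P(H|data) = 0.139·0.84089 / (0.139·0.84089 + 0.861·0.056644) = 0.11688/0.16565 = 0.7056.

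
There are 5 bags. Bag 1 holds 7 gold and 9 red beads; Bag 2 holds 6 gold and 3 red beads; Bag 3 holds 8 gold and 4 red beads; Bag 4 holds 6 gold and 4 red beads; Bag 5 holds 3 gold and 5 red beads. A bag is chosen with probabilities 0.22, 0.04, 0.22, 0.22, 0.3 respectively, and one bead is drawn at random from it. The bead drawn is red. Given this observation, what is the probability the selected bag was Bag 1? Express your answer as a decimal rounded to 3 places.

Posterior probability ≈ 0.255

Tabulate prior·likelihood by source: [1] prior 0.22, lik 0.5625, product 0.1237; [2] prior 0.04, lik 0.3333, product 0.01333; [3] prior 0.22, lik 0.3333, product 0.07333; [4] prior 0.22, lik 0.4, product 0.08800; [5] prior 0.3, lik 0.625, product 0.1875.
Normalizing constant = 0.48592; the posterior for Bag 1 is its product over the sum, 0.1237/0.48592 = 0.255.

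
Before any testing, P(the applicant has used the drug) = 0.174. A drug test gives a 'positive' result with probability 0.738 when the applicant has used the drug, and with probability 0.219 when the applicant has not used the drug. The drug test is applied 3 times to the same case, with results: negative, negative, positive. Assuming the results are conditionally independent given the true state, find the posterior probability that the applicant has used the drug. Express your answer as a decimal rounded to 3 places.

Let H be the event that the applicant has used the drug; start with P(H) = 0.174. P('positive'|H) = 0.738, P('positive'|¬H) = 0.219.
Update on result 1 ('negative'): P(H) ← 0.262·0.1740 / (0.262·0.1740 + 0.781·0.8260) = 0.045588/0.69069 = 0.0660.
Update on result 2 ('negative'): P(H) ← 0.262·0.0660 / (0.262·0.0660 + 0.781·0.9340) = 0.017293/0.74674 = 0.0232.
Update on result 3 ('positive'): P(H) ← 0.738·0.0232 / (0.738·0.0232 + 0.219·0.9768) = 0.017090/0.23102 = 0.0740.

Posterior P(H) ≈ 0.074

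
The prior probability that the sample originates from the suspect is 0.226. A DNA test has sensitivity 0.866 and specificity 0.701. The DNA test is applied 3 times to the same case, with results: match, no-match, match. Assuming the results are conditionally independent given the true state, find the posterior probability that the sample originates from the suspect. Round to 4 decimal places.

With H the event that the sample originates from the suspect, the joint likelihood of the observed sequence is P(data|H) = 0.866·0.134·0.866 = 0.10049 and P(data|¬H) = 0.299·0.701·0.299 = 0.062670.
Bayes: P(H|data) = 0.226·0.10049 / (0.226·0.10049 + 0.774·0.062670) = 0.022712/0.071218 = 0.3189.

Posterior P(H) ≈ 0.3189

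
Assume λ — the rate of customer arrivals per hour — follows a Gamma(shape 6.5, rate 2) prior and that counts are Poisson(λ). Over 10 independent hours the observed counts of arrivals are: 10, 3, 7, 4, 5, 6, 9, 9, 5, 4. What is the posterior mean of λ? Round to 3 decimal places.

The Poisson likelihood adds the total count to the shape and the number of exposure periods to the rate. Here ∑xᵢ = 62 and n = 10, so shape 6.5→68.5 and rate 2→12.
Posterior mean = shape/rate = 68.5/12 = 5.708.

Posterior mean ≈ 5.708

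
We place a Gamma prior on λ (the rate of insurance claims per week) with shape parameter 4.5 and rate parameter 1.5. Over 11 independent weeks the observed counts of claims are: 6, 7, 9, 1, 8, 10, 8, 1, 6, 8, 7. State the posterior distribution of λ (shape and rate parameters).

Total count ∑xᵢ = 71 over n = 11 weeks.
Gamma is conjugate to the Poisson likelihood: posterior is Gamma(shape = 4.5+71 = 75.5, rate = 1.5+11 = 12.5).

Posterior: Gamma(shape=75.5, rate=12.5)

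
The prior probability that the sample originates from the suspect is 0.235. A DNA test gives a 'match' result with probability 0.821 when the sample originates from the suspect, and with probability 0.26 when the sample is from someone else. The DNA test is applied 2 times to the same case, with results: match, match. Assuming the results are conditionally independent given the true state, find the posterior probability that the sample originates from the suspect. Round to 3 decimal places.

Posterior P(H) ≈ 0.754

With H the event that the sample originates from the suspect, the joint likelihood of the observed sequence is P(data|H) = 0.821·0.821 = 0.67404 and P(data|¬H) = 0.26·0.26 = 0.067600.
Bayes: P(H|data) = 0.235·0.67404 / (0.235·0.67404 + 0.765·0.067600) = 0.15840/0.21011 = 0.7539.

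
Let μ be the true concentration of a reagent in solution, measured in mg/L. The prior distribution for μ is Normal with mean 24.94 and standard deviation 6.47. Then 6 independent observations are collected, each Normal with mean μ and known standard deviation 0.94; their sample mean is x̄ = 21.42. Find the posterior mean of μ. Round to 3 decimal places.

With known σ, the Normal prior is conjugate. Weight on the data is w = (n/σ²)/(n/σ² + 1/τ₀²) = 6.79040/(6.79040+0.0238886) = 0.99649.
Posterior mean = w·x̄ + (1−w)·μ₀ = 0.99649·21.42 + 0.0035057·24.94 = 21.432.

Posterior mean ≈ 21.432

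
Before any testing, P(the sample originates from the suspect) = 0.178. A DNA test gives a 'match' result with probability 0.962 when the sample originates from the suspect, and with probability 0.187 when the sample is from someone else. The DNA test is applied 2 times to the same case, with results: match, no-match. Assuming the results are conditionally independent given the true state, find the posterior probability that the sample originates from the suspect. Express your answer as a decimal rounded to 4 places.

Posterior P(H) ≈ 0.0495

With H the event that the sample originates from the suspect, the joint likelihood of the observed sequence is P(data|H) = 0.962·0.038 = 0.036556 and P(data|¬H) = 0.187·0.813 = 0.15203.
Bayes: P(H|data) = 0.178·0.036556 / (0.178·0.036556 + 0.822·0.15203) = 0.0065070/0.13148 = 0.0495.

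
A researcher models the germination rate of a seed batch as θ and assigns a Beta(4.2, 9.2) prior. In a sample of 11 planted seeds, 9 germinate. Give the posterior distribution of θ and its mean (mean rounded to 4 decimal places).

The binomial likelihood is conjugate to the Beta prior: with 9 successes and 2 failures, the posterior is Beta(4.2+9, 9.2+2) = Beta(13.2, 11.2).
Posterior mean = α/(α+β) = 13.2/24.4 = 0.5410.

Posterior: Beta(13.2, 11.2); mean ≈ 0.5410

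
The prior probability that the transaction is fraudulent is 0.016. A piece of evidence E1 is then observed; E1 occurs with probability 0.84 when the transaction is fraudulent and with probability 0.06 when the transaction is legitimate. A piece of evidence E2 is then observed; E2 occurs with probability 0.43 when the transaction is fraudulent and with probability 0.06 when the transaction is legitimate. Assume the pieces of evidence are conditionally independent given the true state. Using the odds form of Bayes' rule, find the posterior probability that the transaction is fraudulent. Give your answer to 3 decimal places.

Posterior probability ≈ 0.620

Prior odds = 0.016/(1−0.016) = 0.016260. In log-odds, ln(0.016260) = -4.1190.
Add log likelihood ratios: ln(14.000) + ln(7.1667) = 4.6085.
Posterior log-odds = 0.48946, so posterior odds = exp(0.48946) = 1.6314. Converting, P(H|E) = 1.6314/2.6314 = 0.620.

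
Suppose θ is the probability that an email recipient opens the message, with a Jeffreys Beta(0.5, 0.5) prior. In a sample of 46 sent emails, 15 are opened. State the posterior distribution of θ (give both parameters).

Posterior: Beta(15.5, 31.5)

Observing 15 successes and 31 failures updates Beta(0.5, 0.5) by adding the success and failure counts to the two shape parameters: α = 0.5+15 = 15.5, β = 0.5+31 = 31.5.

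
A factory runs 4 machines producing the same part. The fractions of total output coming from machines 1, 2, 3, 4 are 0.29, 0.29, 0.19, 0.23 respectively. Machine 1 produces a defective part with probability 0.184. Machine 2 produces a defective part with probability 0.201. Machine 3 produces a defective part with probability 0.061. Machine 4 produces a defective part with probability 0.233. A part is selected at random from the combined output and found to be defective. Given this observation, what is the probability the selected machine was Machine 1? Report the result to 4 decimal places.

Posterior probability ≈ 0.3018

P(defective|M1) = 0.184; P(defective|M2) = 0.201; P(defective|M3) = 0.061; P(defective|M4) = 0.233.
Prior × likelihood for each source: 0.29·0.184=0.05336, 0.29·0.201=0.05829, 0.19·0.061=0.01159, 0.23·0.233=0.05359. Summing gives P(defective) = 0.17683.
P(Machine 1 | defective) = 0.05336 / 0.17683 = 0.3018.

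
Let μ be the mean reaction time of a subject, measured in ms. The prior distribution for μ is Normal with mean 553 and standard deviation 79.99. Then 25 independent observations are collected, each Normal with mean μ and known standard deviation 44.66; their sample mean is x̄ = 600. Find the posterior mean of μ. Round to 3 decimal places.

Posterior mean ≈ 599.421

With known σ, the Normal prior is conjugate. Weight on the data is w = (n/σ²)/(n/σ² + 1/τ₀²) = 0.0125344/(0.0125344+0.00015629) = 0.98768.
Posterior mean = w·x̄ + (1−w)·μ₀ = 0.98768·600 + 0.012315·553 = 599.421.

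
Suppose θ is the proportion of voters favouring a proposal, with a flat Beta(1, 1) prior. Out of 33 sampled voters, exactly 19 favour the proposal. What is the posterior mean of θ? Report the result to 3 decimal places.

The binomial likelihood is conjugate to the Beta prior: with 19 successes and 14 failures, the posterior is Beta(1+19, 1+14) = Beta(20, 15).
E[θ | data] = 20/(20+15) = 0.571.

Posterior mean ≈ 0.571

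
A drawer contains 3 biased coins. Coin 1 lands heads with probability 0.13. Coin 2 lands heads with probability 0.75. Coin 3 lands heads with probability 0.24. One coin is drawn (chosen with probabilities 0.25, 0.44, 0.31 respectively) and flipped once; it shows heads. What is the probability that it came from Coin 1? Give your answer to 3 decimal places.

P(heads|C1) = 0.13; P(heads|C2) = 0.75; P(heads|C3) = 0.24.
Prior × likelihood for each source: 0.25·0.13=0.03250, 0.44·0.75=0.3300, 0.31·0.24=0.07440. Summing gives P(heads) = 0.43690.
P(Coin 1 | heads) = 0.03250 / 0.43690 = 0.074.

Posterior probability ≈ 0.074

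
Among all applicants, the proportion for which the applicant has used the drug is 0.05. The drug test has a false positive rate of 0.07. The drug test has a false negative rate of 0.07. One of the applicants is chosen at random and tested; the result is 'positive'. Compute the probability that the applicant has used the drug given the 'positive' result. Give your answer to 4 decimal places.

P(H | E) ≈ 0.4115

Write H for 'the applicant has used the drug'. Prior odds H:¬H = 0.05/0.95 = 0.052632. For the 'positive' outcome, the likelihood ratio is 0.93/0.07 = 13.286.
Posterior odds = 0.052632 × 13.286 = 0.69925, so P(H|E) = 0.69925/(1+0.69925) = 0.4115.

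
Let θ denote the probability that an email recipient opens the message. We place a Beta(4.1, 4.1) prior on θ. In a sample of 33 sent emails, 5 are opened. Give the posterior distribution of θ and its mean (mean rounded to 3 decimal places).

Posterior: Beta(9.1, 32.1); mean ≈ 0.221

The binomial likelihood is conjugate to the Beta prior: with 5 successes and 28 failures, the posterior is Beta(4.1+5, 4.1+28) = Beta(9.1, 32.1).
Posterior mean = α/(α+β) = 9.1/41.2 = 0.221.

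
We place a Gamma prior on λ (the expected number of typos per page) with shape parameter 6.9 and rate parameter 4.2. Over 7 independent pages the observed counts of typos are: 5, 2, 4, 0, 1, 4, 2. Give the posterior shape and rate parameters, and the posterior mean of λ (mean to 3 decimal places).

Total count ∑xᵢ = 18 over n = 7 pages.
Gamma is conjugate to the Poisson likelihood: posterior is Gamma(shape = 6.9+18 = 24.9, rate = 4.2+7 = 11.2).
Posterior mean = shape/rate = 24.9/11.2 = 2.223.

Posterior: Gamma(shape=24.9, rate=11.2); mean ≈ 2.223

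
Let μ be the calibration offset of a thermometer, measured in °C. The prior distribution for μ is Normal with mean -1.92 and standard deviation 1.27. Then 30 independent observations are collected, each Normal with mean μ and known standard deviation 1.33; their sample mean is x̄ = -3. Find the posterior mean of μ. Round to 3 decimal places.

Prior precision 1/τ₀² = 1/1.27² = 0.620001; data precision n/σ² = 30/1.33² = 16.9597.
Posterior precision = 0.620001 + 16.9597 = 17.5797.
Posterior mean = (0.620001·-1.92 + 16.9597·-3) / 17.5797 = -2.962.

Posterior mean ≈ -2.962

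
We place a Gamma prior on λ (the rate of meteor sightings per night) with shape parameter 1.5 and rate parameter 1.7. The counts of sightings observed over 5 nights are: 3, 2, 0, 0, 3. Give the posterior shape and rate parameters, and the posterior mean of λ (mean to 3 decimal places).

The Poisson likelihood adds the total count to the shape and the number of exposure periods to the rate. Here ∑xᵢ = 8 and n = 5, so shape 1.5→9.5 and rate 1.7→6.7.
E[λ | data] = 9.5/6.7 = 1.418.

Posterior: Gamma(shape=9.5, rate=6.7); mean ≈ 1.418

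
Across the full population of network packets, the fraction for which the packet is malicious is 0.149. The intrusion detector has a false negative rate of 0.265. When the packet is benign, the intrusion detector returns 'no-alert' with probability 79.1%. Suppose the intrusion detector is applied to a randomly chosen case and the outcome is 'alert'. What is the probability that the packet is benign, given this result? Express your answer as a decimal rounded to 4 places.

Write H for 'the packet is malicious'. Prior odds H:¬H = 0.149/0.851 = 0.17509. For the 'alert' outcome, the likelihood ratio is 0.735/0.209 = 3.5167.
Posterior odds = 0.17509 × 3.5167 = 0.61574, so P(H|E) = 0.61574/(1+0.61574) = 0.3811. Then P(¬H|E) = 1 − 0.3811 = 0.6189.

P(¬H | E) ≈ 0.6189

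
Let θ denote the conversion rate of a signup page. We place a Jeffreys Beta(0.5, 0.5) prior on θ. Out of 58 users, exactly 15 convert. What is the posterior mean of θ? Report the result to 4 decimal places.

Posterior mean ≈ 0.2627

The binomial likelihood is conjugate to the Beta prior: with 15 successes and 43 failures, the posterior is Beta(0.5+15, 0.5+43) = Beta(15.5, 43.5).
Posterior mean = α/(α+β) = 15.5/59 = 0.2627.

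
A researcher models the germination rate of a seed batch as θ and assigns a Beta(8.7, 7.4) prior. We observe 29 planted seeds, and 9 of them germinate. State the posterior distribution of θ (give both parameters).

Observing 9 successes and 20 failures updates Beta(8.7, 7.4) by adding the success and failure counts to the two shape parameters: α = 8.7+9 = 17.7, β = 7.4+20 = 27.4.

Posterior: Beta(17.7, 27.4)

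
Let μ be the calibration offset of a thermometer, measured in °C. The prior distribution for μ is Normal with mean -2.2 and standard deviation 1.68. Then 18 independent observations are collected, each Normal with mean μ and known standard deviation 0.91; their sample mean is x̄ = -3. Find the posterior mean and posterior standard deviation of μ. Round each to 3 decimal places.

Prior precision 1/τ₀² = 1/1.68² = 0.354308; data precision n/σ² = 18/0.91² = 21.7365.
Posterior precision = 0.354308 + 21.7365 = 22.0908, giving posterior SD = 1/√22.0908 = 0.213.
Posterior mean = (0.354308·-2.2 + 21.7365·-3) / 22.0908 = -2.987.

Posterior mean ≈ -2.987; posterior SD ≈ 0.213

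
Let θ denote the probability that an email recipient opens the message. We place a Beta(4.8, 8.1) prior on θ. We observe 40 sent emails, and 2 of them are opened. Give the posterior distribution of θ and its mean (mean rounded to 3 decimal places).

Observing 2 successes and 38 failures updates Beta(4.8, 8.1) by adding the success and failure counts to the two shape parameters: α = 4.8+2 = 6.8, β = 8.1+38 = 46.1.
E[θ | data] = 6.8/(6.8+46.1) = 0.129.

Posterior: Beta(6.8, 46.1); mean ≈ 0.129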